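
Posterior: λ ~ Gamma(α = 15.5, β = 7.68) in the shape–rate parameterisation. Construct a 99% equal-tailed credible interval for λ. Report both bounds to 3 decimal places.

Posterior: Gamma(shape 15.5, rate 7.68).
Equal-tailed 99% interval: Gamma(15.5, 7.68) quantiles at 0.005 and 0.995.
Posterior mean ≈ 2.018, SD ≈ 0.513; a Normal approximation gives roughly [0.698, 3.339].
Exact: lower = 0.941; upper = 3.581.

[0.941, 3.581]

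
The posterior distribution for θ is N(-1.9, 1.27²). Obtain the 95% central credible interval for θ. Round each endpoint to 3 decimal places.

The posterior is symmetric, so the 95% equal-tailed interval is θ = -1.9 ± z·1.27 with z = 1.960.
Half-width: 1.960 × 1.27 = 2.489.
-1.9 − 2.489 = -4.389; -1.9 + 2.489 = 0.589.

[-4.389, 0.589]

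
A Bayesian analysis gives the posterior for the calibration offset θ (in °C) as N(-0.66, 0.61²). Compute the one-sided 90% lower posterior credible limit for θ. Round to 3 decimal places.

-1.442

Need L with P(θ ≥ L) = 0.90: L = -0.66 − z_{0.1}·0.61.
z = 1.282; L = -0.66 − 1.282 × 0.61 = -1.442.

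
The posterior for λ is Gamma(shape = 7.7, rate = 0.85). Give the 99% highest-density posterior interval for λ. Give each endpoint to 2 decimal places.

The posterior is unimodal and skewed, so the HPD interval has equal density at both endpoints and is the shortest 99% interval.
Solving f(2.35) = f(18.68) with F(18.68) − F(2.35) = 0.99 gives [2.35, 18.68].
For comparison, the equal-tailed interval is [2.83, 19.64]; the HPD is narrower and shifted toward the mode.

[2.35, 18.68]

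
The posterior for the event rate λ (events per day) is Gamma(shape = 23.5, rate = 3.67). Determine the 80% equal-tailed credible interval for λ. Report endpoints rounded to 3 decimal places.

[4.779, 8.144]

Posterior: Gamma(shape 23.5, rate 3.67).
Equal-tailed 80% interval: Gamma(23.5, 3.67) quantiles at 0.1 and 0.9.
Posterior mean ≈ 6.403, SD ≈ 1.321; a Normal approximation gives roughly [4.710, 8.096].
Exact: lower = 4.779; upper = 8.144.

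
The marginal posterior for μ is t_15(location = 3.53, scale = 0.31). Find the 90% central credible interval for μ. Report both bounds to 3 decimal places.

[2.987, 4.073]

The t_15 distribution is symmetric; the 90% interval is 3.53 ± t·0.31 with t_{0.95,15} = 1.753.
Half-width: 1.753 × 0.31 = 0.543.
3.53 − 0.543 = 2.987; 3.53 + 0.543 = 4.073.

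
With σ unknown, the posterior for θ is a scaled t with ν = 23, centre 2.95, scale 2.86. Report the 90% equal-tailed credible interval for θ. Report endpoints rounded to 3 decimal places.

[-1.952, 7.852]

The t_23 distribution is symmetric; the 90% interval is 2.95 ± t·2.86 with t_{0.95,23} = 1.714.
Half-width: 1.714 × 2.86 = 4.902.
2.95 − 4.902 = -1.952; 2.95 + 4.902 = 7.852.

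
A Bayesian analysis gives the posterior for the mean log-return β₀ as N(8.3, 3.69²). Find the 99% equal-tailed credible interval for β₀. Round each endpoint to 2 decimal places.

[-1.20, 17.80]

The posterior is symmetric, so the 99% equal-tailed interval is β₀ = 8.3 ± z·3.69 with z = 2.576.
Half-width: 2.576 × 3.69 = 9.50.
8.3 − 9.50 = -1.20; 8.3 + 9.50 = 17.80.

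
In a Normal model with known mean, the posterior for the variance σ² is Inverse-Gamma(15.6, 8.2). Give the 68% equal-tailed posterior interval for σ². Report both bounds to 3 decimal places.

Inverse-Gamma(15.6, 8.2) quantiles: F⁻¹(0.16) and F⁻¹(0.84).
Equivalently, 1/σ² ~ Gamma(15.6, rate = 8.2); invert its 0.84 and 0.16 quantiles.
Posterior mean ≈ 0.562, SD ≈ 0.152; a Normal approximation gives roughly [0.410, 0.713].
Exact: lower = 0.421; upper = 0.700.

[0.421, 0.700]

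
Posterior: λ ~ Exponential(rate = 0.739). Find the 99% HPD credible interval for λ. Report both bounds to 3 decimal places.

The exponential density is strictly decreasing on [0, ∞), so the HPD interval is anchored at 0: [0, q] with P(λ ≤ q) = 0.99.
q = −ln(1 − 0.99) / 0.739 = 4.6052 / 0.739 = 6.232.

[0.000, 6.232]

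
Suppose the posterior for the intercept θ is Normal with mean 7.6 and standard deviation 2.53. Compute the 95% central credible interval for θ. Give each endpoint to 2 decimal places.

The posterior is symmetric, so the 95% equal-tailed interval is θ = 7.6 ± z·2.53 with z = 1.960.
Half-width: 1.960 × 2.53 = 4.96.
7.6 − 4.96 = 2.64; 7.6 + 4.96 = 12.56.

[2.64, 12.56]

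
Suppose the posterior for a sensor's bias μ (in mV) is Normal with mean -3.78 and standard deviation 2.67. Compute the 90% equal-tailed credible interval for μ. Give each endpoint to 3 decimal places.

[-8.172, 0.612]

The posterior is symmetric, so the 90% equal-tailed interval is μ = -3.78 ± z·2.67 with z = 1.645.
Half-width: 1.645 × 2.67 = 4.392.
-3.78 − 4.392 = -8.172; -3.78 + 4.392 = 0.612.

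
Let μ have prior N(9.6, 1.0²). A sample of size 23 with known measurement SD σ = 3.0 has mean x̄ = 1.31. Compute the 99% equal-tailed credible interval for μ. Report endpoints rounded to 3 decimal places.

[2.276, 5.008]

Posterior precision = 1/1.0² + 23/3.0² = 1.0000 + 2.5556 = 3.5556, so posterior SD = 0.5303.
Posterior mean = (9.6/1.0² + 23·1.31/3.0²) / 3.5556 = 3.6416.
Interval: 3.6416 ± 2.576 × 0.5303 → [2.276, 5.008].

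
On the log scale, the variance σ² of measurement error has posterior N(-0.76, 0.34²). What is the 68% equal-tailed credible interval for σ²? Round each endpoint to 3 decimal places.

[0.333, 0.656]

On the log scale the 68% interval is -0.76 ± 0.994 × 0.34 = [-1.0981, -0.4219].
Exponentiate: [e^-1.0981, e^-0.4219] = [0.333, 0.656].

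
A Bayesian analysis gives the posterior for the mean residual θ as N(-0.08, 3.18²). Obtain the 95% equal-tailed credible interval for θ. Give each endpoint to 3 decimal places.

[-6.313, 6.153]

The posterior is symmetric, so the 95% equal-tailed interval is θ = -0.08 ± z·3.18 with z = 1.960.
Half-width: 1.960 × 3.18 = 6.233.
-0.08 − 6.233 = -6.313; -0.08 + 6.233 = 6.153.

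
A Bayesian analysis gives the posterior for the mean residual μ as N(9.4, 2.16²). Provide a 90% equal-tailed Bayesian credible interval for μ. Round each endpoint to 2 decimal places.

The posterior is symmetric, so the 90% equal-tailed interval is μ = 9.4 ± z·2.16 with z = 1.645.
Half-width: 1.645 × 2.16 = 3.55.
9.4 − 3.55 = 5.85; 9.4 + 3.55 = 12.95.

[5.85, 12.95]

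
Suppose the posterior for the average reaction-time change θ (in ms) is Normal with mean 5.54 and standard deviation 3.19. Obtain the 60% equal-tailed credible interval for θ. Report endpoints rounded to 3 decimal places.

[2.855, 8.225]

The posterior is symmetric, so the 60% equal-tailed interval is θ = 5.54 ± z·3.19 with z = 0.842.
Half-width: 0.842 × 3.19 = 2.685.
5.54 − 2.685 = 2.855; 5.54 + 2.685 = 8.225.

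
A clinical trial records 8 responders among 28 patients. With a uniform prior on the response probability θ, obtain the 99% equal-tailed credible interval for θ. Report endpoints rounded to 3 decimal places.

[0.119, 0.530]

Posterior: Beta(1+8, 1+20) = Beta(9, 21).
Equal-tailed 99% interval: the 0.005 and 0.995 quantiles of Beta(9, 21).
Posterior mean ≈ 0.300, SD ≈ 0.082; a Normal approximation gives roughly [0.088, 0.512].
Exact: F⁻¹(0.005) = 0.119; F⁻¹(0.995) = 0.530.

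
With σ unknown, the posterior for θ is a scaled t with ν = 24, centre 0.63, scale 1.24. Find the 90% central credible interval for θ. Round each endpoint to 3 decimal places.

[-1.491, 2.751]

The t_24 distribution is symmetric; the 90% interval is 0.63 ± t·1.24 with t_{0.95,24} = 1.711.
Half-width: 1.711 × 1.24 = 2.121.
0.63 − 2.121 = -1.491; 0.63 + 2.121 = 2.751.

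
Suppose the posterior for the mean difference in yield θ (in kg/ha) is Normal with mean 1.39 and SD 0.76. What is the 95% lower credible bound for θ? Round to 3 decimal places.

0.140

Need L with P(θ ≥ L) = 0.95: L = 1.39 − z_{0.05}·0.76.
z = 1.645; L = 1.39 − 1.645 × 0.76 = 0.140.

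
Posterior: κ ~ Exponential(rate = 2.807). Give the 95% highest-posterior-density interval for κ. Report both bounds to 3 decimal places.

[0.000, 1.067]

The exponential density is strictly decreasing on [0, ∞), so the HPD interval is anchored at 0: [0, q] with P(κ ≤ q) = 0.95.
q = −ln(1 − 0.95) / 2.807 = 2.9957 / 2.807 = 1.067.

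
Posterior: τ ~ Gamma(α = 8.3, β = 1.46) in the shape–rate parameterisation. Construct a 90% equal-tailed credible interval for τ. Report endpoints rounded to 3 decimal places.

Posterior: Gamma(shape 8.3, rate 1.46).
Equal-tailed 90% interval: Gamma(8.3, 1.46) quantiles at 0.05 and 0.95.
Posterior mean ≈ 5.685, SD ≈ 1.973; a Normal approximation gives roughly [2.439, 8.931].
Exact: lower = 2.872; upper = 9.271.

[2.872, 9.271]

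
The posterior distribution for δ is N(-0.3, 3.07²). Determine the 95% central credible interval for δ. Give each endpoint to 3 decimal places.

[-6.317, 5.717]

The posterior is symmetric, so the 95% equal-tailed interval is δ = -0.3 ± z·3.07 with z = 1.960.
Half-width: 1.960 × 3.07 = 6.017.
-0.3 − 6.017 = -6.317; -0.3 + 6.017 = 5.717.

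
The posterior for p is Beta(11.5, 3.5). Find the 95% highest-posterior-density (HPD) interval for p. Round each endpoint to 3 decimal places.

[0.560, 0.953]

The posterior is unimodal and skewed, so the HPD interval has equal density at both endpoints and is the shortest 95% interval.
Solving f(0.560) = f(0.953) with F(0.953) − F(0.560) = 0.95 gives [0.560, 0.953].
For comparison, the equal-tailed interval is [0.531, 0.936]; the HPD is narrower and shifted toward the mode.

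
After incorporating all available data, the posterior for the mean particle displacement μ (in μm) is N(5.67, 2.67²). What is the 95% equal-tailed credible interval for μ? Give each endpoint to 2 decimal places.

[0.44, 10.90]

The posterior is symmetric, so the 95% equal-tailed interval is μ = 5.67 ± z·2.67 with z = 1.960.
Half-width: 1.960 × 2.67 = 5.23.
5.67 − 5.23 = 0.44; 5.67 + 5.23 = 10.90.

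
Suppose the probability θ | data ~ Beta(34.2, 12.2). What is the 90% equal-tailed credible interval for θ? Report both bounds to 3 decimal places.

Posterior: Beta(34.2, 12.2).
Equal-tailed 90% interval: the 0.05 and 0.95 quantiles of Beta(34.2, 12.2).
Posterior mean ≈ 0.737, SD ≈ 0.064; a Normal approximation gives roughly [0.632, 0.842].
Exact: F⁻¹(0.05) = 0.626; F⁻¹(0.95) = 0.836.

[0.626, 0.836]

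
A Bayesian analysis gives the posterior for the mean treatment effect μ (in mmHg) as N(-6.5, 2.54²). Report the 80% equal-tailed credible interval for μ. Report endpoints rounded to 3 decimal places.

[-9.755, -3.245]

The posterior is symmetric, so the 80% equal-tailed interval is μ = -6.5 ± z·2.54 with z = 1.282.
Half-width: 1.282 × 2.54 = 3.255.
-6.5 − 3.255 = -9.755; -6.5 + 3.255 = -3.245.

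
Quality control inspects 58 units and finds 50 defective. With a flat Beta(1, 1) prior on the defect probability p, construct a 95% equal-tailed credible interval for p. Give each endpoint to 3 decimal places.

[0.750, 0.928]

Posterior: Beta(1+50, 1+8) = Beta(51, 9).
Equal-tailed 95% interval: the 0.025 and 0.975 quantiles of Beta(51, 9).
Posterior mean ≈ 0.850, SD ≈ 0.046; a Normal approximation gives roughly [0.760, 0.940].
Exact: F⁻¹(0.025) = 0.750; F⁻¹(0.975) = 0.928.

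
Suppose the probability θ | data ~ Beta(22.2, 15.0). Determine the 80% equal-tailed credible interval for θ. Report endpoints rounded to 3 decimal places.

Posterior: Beta(22.2, 15.0).
Equal-tailed 80% interval: the 0.1 and 0.9 quantiles of Beta(22.2, 15.0).
Posterior mean ≈ 0.597, SD ≈ 0.079; a Normal approximation gives roughly [0.495, 0.698].
Exact: F⁻¹(0.1) = 0.493; F⁻¹(0.9) = 0.698.

[0.493, 0.698]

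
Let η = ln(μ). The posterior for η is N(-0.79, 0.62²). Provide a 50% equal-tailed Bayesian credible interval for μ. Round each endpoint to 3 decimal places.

On the log scale the 50% interval is -0.79 ± 0.674 × 0.62 = [-1.2082, -0.3718].
Exponentiate: [e^-1.2082, e^-0.3718] = [0.299, 0.689].

[0.299, 0.689]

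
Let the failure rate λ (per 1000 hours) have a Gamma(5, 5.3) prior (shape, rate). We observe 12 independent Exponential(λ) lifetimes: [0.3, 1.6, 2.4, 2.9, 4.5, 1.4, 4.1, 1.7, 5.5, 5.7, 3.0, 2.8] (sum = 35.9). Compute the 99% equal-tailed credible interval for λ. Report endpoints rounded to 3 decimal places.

[0.200, 0.716]

Posterior: Gamma(5+12, 5.3+35.9) = Gamma(17, 41.2) (shape, rate).
Equal-tailed 99% interval: Gamma(17, 41.2) quantiles at 0.005 and 0.995.
Posterior mean ≈ 0.413, SD ≈ 0.100; a Normal approximation gives roughly [0.155, 0.670].
Exact: lower = 0.200; upper = 0.716.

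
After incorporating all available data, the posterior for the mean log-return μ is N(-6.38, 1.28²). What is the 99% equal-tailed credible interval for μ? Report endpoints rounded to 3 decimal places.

The posterior is symmetric, so the 99% equal-tailed interval is μ = -6.38 ± z·1.28 with z = 2.576.
Half-width: 2.576 × 1.28 = 3.297.
-6.38 − 3.297 = -9.677; -6.38 + 3.297 = -3.083.

[-9.677, -3.083]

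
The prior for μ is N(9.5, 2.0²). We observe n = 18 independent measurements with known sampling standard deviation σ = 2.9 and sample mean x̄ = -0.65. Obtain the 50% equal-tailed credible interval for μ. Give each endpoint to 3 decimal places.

[-0.025, 0.848]

Posterior precision = 1/2.0² + 18/2.9² = 0.2500 + 2.1403 = 2.3903, so posterior SD = 0.6468.
Posterior mean = (9.5/2.0² + 18·-0.65/2.9²) / 2.3903 = 0.4116.
Interval: 0.4116 ± 0.674 × 0.6468 → [-0.025, 0.848].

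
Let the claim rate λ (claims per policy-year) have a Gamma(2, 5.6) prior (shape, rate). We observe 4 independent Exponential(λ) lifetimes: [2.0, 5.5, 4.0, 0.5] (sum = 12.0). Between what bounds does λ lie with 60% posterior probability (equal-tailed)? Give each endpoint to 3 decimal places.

[0.222, 0.449]

Posterior: Gamma(2+4, 5.6+12.0) = Gamma(6, 17.6) (shape, rate).
Equal-tailed 60% interval: Gamma(6, 17.6) quantiles at 0.2 and 0.8.
Posterior mean ≈ 0.341, SD ≈ 0.139; a Normal approximation gives roughly [0.224, 0.458].
Exact: lower = 0.222; upper = 0.449.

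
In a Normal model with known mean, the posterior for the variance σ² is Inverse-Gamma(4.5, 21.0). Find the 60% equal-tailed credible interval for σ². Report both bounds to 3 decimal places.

Inverse-Gamma(4.5, 21.0) quantiles: F⁻¹(0.2) and F⁻¹(0.8).
Equivalently, 1/σ² ~ Gamma(4.5, rate = 21.0); invert its 0.8 and 0.2 quantiles.
Posterior mean ≈ 6.000, SD ≈ 3.795; a Normal approximation gives roughly [2.806, 9.194].
Exact: lower = 3.431; upper = 7.807.

[3.431, 7.807]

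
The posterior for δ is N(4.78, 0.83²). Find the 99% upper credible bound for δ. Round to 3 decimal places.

Need U with P(δ ≤ U) = 0.99: U = 4.78 + z_{0.01}·0.83.
z = 2.326; U = 4.78 + 2.326 × 0.83 = 6.711.

6.711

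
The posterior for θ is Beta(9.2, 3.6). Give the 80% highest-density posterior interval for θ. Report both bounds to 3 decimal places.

[0.583, 0.890]

The posterior is unimodal and skewed, so the HPD interval has equal density at both endpoints and is the shortest 80% interval.
Solving f(0.583) = f(0.890) with F(0.890) − F(0.583) = 0.80 gives [0.583, 0.890].
For comparison, the equal-tailed interval is [0.554, 0.868]; the HPD is narrower and shifted toward the mode.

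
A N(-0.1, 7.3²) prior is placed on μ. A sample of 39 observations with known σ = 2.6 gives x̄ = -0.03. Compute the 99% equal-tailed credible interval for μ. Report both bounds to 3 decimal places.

Posterior precision = 1/7.3² + 39/2.6² = 0.0188 + 5.7692 = 5.7880, so posterior SD = 0.4157.
Posterior mean = (-0.1/7.3² + 39·-0.03/2.6²) / 5.7880 = -0.0302.
Interval: -0.0302 ± 2.576 × 0.4157 → [-1.101, 1.040].

[-1.101, 1.040]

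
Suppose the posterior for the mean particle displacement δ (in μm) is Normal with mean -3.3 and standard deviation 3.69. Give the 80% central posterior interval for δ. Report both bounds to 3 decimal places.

[-8.029, 1.429]

The posterior is symmetric, so the 80% equal-tailed interval is δ = -3.3 ± z·3.69 with z = 1.282.
Half-width: 1.282 × 3.69 = 4.729.
-3.3 − 4.729 = -8.029; -3.3 + 4.729 = 1.429.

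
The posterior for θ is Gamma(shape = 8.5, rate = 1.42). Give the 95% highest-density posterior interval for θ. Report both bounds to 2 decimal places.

The posterior is unimodal and skewed, so the HPD interval has equal density at both endpoints and is the shortest 95% interval.
Solving f(2.32) = f(10.08) with F(10.08) − F(2.32) = 0.95 gives [2.32, 10.08].
For comparison, the equal-tailed interval is [2.66, 10.63]; the HPD is narrower and shifted toward the mode.

[2.32, 10.08]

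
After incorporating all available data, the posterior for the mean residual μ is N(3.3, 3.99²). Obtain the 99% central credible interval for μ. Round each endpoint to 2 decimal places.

The posterior is symmetric, so the 99% equal-tailed interval is μ = 3.3 ± z·3.99 with z = 2.576.
Half-width: 2.576 × 3.99 = 10.28.
3.3 − 10.28 = -6.98; 3.3 + 10.28 = 13.58.

[-6.98, 13.58]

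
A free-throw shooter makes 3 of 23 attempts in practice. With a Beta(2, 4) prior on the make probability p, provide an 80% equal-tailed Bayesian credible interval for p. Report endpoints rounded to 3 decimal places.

[0.089, 0.265]

Posterior: Beta(2+3, 4+20) = Beta(5, 24).
Equal-tailed 80% interval: the 0.1 and 0.9 quantiles of Beta(5, 24).
Posterior mean ≈ 0.172, SD ≈ 0.069; a Normal approximation gives roughly [0.084, 0.261].
Exact: F⁻¹(0.1) = 0.089; F⁻¹(0.9) = 0.265.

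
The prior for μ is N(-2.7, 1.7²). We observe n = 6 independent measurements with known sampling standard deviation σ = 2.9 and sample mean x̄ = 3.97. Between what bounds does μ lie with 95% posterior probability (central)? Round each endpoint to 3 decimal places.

[-0.113, 3.696]

Posterior precision = 1/1.7² + 6/2.9² = 0.3460 + 0.7134 = 1.0595, so posterior SD = 0.9715.
Posterior mean = (-2.7/1.7² + 6·3.97/2.9²) / 1.0595 = 1.7916.
Interval: 1.7916 ± 1.960 × 0.9715 → [-0.113, 3.696].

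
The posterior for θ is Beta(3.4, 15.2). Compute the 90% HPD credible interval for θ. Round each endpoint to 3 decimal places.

[0.044, 0.316]

The posterior is unimodal and skewed, so the HPD interval has equal density at both endpoints and is the shortest 90% interval.
Solving f(0.044) = f(0.316) with F(0.316) − F(0.044) = 0.90 gives [0.044, 0.316].
For comparison, the equal-tailed interval is [0.061, 0.344]; the HPD is narrower and shifted toward the mode.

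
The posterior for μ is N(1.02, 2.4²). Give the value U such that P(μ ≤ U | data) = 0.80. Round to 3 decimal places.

3.040

Need U with P(μ ≤ U) = 0.80: U = 1.02 + z_{0.2}·2.4.
z = 0.842; U = 1.02 + 0.842 × 2.4 = 3.040.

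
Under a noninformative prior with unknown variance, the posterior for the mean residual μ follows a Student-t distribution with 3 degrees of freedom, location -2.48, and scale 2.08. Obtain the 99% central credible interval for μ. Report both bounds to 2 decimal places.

The t_3 distribution is symmetric; the 99% interval is -2.48 ± t·2.08 with t_{0.995,3} = 5.841.
Half-width: 5.841 × 2.08 = 12.15.
-2.48 − 12.15 = -14.63; -2.48 + 12.15 = 9.67.

[-14.63, 9.67]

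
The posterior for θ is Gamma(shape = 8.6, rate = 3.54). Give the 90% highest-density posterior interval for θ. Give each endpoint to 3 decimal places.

[1.098, 3.714]

The posterior is unimodal and skewed, so the HPD interval has equal density at both endpoints and is the shortest 90% interval.
Solving f(1.098) = f(3.714) with F(3.714) − F(1.098) = 0.90 gives [1.098, 3.714].
For comparison, the equal-tailed interval is [1.245, 3.933]; the HPD is narrower and shifted toward the mode.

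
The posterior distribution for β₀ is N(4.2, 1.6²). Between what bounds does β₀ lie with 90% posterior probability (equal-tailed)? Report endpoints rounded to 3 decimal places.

[1.568, 6.832]

The posterior is symmetric, so the 90% equal-tailed interval is β₀ = 4.2 ± z·1.6 with z = 1.645.
Half-width: 1.645 × 1.6 = 2.632.
4.2 − 2.632 = 1.568; 4.2 + 2.632 = 6.832.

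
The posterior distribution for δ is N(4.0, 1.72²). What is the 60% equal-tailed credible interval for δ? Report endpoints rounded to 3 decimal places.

[2.552, 5.448]

The posterior is symmetric, so the 60% equal-tailed interval is δ = 4.0 ± z·1.72 with z = 0.842.
Half-width: 0.842 × 1.72 = 1.448.
4.0 − 1.448 = 2.552; 4.0 + 1.448 = 5.448.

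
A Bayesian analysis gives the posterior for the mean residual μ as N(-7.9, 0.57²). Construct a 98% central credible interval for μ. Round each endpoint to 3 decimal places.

[-9.226, -6.574]

The posterior is symmetric, so the 98% equal-tailed interval is μ = -7.9 ± z·0.57 with z = 2.326.
Half-width: 2.326 × 0.57 = 1.326.
-7.9 − 1.326 = -9.226; -7.9 + 1.326 = -6.574.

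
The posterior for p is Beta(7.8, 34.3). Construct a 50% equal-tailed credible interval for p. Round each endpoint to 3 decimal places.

Posterior: Beta(7.8, 34.3).
Equal-tailed 50% interval: the 0.25 and 0.75 quantiles of Beta(7.8, 34.3).
Posterior mean ≈ 0.185, SD ≈ 0.059; a Normal approximation gives roughly [0.145, 0.225].
Exact: F⁻¹(0.25) = 0.143; F⁻¹(0.75) = 0.223.

[0.143, 0.223]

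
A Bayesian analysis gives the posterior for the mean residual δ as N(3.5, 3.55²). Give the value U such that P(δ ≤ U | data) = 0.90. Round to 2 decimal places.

Need U with P(δ ≤ U) = 0.90: U = 3.5 + z_{0.1}·3.55.
z = 1.282; U = 3.5 + 1.282 × 3.55 = 8.05.

8.05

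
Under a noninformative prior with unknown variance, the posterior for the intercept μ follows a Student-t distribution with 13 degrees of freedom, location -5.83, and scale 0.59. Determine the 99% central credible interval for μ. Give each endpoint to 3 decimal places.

[-7.607, -4.053]

The t_13 distribution is symmetric; the 99% interval is -5.83 ± t·0.59 with t_{0.995,13} = 3.012.
Half-width: 3.012 × 0.59 = 1.777.
-5.83 − 1.777 = -7.607; -5.83 + 1.777 = -4.053.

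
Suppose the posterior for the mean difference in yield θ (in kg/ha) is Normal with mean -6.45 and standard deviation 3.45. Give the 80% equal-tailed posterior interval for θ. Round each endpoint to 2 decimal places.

The posterior is symmetric, so the 80% equal-tailed interval is θ = -6.45 ± z·3.45 with z = 1.282.
Half-width: 1.282 × 3.45 = 4.42.
-6.45 − 4.42 = -10.87; -6.45 + 4.42 = -2.03.

[-10.87, -2.03]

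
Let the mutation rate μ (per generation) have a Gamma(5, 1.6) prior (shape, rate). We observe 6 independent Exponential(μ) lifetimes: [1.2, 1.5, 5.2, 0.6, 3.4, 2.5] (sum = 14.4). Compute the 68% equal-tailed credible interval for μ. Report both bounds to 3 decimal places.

[0.484, 0.890]

Posterior: Gamma(5+6, 1.6+14.4) = Gamma(11, 16.0) (shape, rate).
Equal-tailed 68% interval: Gamma(11, 16.0) quantiles at 0.16 and 0.84.
Posterior mean ≈ 0.688, SD ≈ 0.207; a Normal approximation gives roughly [0.481, 0.894].
Exact: lower = 0.484; upper = 0.890.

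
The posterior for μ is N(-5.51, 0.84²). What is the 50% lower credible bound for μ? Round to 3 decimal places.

Need L with P(μ ≥ L) = 0.50: L = -5.51 − z_{0.5}·0.84.
z = 0.000; L = -5.51 − 0.000 × 0.84 = -5.510.

-5.510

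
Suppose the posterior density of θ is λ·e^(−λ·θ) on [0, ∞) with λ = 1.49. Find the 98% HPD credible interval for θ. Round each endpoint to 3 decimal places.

[0.000, 2.626]

The exponential density is strictly decreasing on [0, ∞), so the HPD interval is anchored at 0: [0, q] with P(θ ≤ q) = 0.98.
q = −ln(1 − 0.98) / 1.49 = 3.9120 / 1.49 = 2.626.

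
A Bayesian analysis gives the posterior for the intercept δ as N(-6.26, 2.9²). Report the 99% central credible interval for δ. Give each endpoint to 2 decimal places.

[-13.73, 1.21]

The posterior is symmetric, so the 99% equal-tailed interval is δ = -6.26 ± z·2.9 with z = 2.576.
Half-width: 2.576 × 2.9 = 7.47.
-6.26 − 7.47 = -13.73; -6.26 + 7.47 = 1.21.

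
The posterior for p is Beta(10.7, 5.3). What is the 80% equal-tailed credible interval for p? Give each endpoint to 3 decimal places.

Posterior: Beta(10.7, 5.3).
Equal-tailed 80% interval: the 0.1 and 0.9 quantiles of Beta(10.7, 5.3).
Posterior mean ≈ 0.669, SD ≈ 0.114; a Normal approximation gives roughly [0.522, 0.815].
Exact: F⁻¹(0.1) = 0.515; F⁻¹(0.9) = 0.812.

[0.515, 0.812]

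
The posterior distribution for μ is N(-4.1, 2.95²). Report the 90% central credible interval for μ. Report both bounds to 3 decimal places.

[-8.952, 0.752]

The posterior is symmetric, so the 90% equal-tailed interval is μ = -4.1 ± z·2.95 with z = 1.645.
Half-width: 1.645 × 2.95 = 4.852.
-4.1 − 4.852 = -8.952; -4.1 + 4.852 = 0.752.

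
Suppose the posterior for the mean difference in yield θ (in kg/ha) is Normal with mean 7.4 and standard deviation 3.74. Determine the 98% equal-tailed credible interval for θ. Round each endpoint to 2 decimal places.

[-1.30, 16.10]

The posterior is symmetric, so the 98% equal-tailed interval is θ = 7.4 ± z·3.74 with z = 2.326.
Half-width: 2.326 × 3.74 = 8.70.
7.4 − 8.70 = -1.30; 7.4 + 8.70 = 16.10.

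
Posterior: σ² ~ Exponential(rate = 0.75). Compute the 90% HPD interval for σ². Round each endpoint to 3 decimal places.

The exponential density is strictly decreasing on [0, ∞), so the HPD interval is anchored at 0: [0, q] with P(σ² ≤ q) = 0.90.
q = −ln(1 − 0.90) / 0.75 = 2.3026 / 0.75 = 3.070.

[0.000, 3.070]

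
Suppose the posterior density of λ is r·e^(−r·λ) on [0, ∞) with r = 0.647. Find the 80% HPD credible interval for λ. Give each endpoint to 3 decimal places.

[0.000, 2.488]

The exponential density is strictly decreasing on [0, ∞), so the HPD interval is anchored at 0: [0, q] with P(λ ≤ q) = 0.80.
q = −ln(1 − 0.80) / 0.647 = 1.6094 / 0.647 = 2.488.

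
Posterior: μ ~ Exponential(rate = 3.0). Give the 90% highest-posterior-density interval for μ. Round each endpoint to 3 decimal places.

The exponential density is strictly decreasing on [0, ∞), so the HPD interval is anchored at 0: [0, q] with P(μ ≤ q) = 0.90.
q = −ln(1 − 0.90) / 3.0 = 2.3026 / 3.0 = 0.768.

[0.000, 0.768]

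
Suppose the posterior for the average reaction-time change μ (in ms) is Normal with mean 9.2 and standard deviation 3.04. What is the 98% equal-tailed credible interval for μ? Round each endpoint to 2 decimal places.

The posterior is symmetric, so the 98% equal-tailed interval is μ = 9.2 ± z·3.04 with z = 2.326.
Half-width: 2.326 × 3.04 = 7.07.
9.2 − 7.07 = 2.13; 9.2 + 7.07 = 16.27.

[2.13, 16.27]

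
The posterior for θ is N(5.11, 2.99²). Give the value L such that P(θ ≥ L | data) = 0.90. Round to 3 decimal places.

1.278

Need L with P(θ ≥ L) = 0.90: L = 5.11 − z_{0.1}·2.99.
z = 1.282; L = 5.11 − 1.282 × 2.99 = 1.278.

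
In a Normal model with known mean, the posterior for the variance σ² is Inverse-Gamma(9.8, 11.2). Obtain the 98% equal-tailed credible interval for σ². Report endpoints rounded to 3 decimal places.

Inverse-Gamma(9.8, 11.2) quantiles: F⁻¹(0.01) and F⁻¹(0.99).
Equivalently, 1/σ² ~ Gamma(9.8, rate = 11.2); invert its 0.99 and 0.01 quantiles.
Posterior mean ≈ 1.273, SD ≈ 0.456; a Normal approximation gives roughly [0.213, 2.333].
Exact: lower = 0.605; upper = 2.797.

[0.605, 2.797]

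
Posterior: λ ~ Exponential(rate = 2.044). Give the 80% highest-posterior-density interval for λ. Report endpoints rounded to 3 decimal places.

[0.000, 0.787]

The exponential density is strictly decreasing on [0, ∞), so the HPD interval is anchored at 0: [0, q] with P(λ ≤ q) = 0.80.
q = −ln(1 − 0.80) / 2.044 = 1.6094 / 2.044 = 0.787.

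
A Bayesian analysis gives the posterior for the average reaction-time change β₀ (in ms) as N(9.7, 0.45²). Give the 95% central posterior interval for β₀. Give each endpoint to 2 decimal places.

The posterior is symmetric, so the 95% equal-tailed interval is β₀ = 9.7 ± z·0.45 with z = 1.960.
Half-width: 1.960 × 0.45 = 0.88.
9.7 − 0.88 = 8.82; 9.7 + 0.88 = 10.58.

[8.82, 10.58]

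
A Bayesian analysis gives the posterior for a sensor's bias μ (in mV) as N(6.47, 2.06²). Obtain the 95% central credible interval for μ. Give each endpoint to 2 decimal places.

The posterior is symmetric, so the 95% equal-tailed interval is μ = 6.47 ± z·2.06 with z = 1.960.
Half-width: 1.960 × 2.06 = 4.04.
6.47 − 4.04 = 2.43; 6.47 + 4.04 = 10.51.

[2.43, 10.51]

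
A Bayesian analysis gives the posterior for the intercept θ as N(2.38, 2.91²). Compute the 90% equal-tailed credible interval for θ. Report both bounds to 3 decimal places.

The posterior is symmetric, so the 90% equal-tailed interval is θ = 2.38 ± z·2.91 with z = 1.645.
Half-width: 1.645 × 2.91 = 4.787.
2.38 − 4.787 = -2.407; 2.38 + 4.787 = 7.167.

[-2.407, 7.167]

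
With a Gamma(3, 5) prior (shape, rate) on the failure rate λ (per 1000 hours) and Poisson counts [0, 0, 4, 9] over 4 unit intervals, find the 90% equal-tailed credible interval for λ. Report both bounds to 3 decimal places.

[1.115, 2.566]

Posterior: Gamma(3+13, 5+4) = Gamma(16, 9) (shape, rate).
Equal-tailed 90% interval: Gamma(16, 9) quantiles at 0.05 and 0.95.
Posterior mean ≈ 1.778, SD ≈ 0.444; a Normal approximation gives roughly [1.047, 2.509].
Exact: lower = 1.115; upper = 2.566.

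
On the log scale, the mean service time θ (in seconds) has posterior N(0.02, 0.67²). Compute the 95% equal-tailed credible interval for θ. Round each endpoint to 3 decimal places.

[0.274, 3.793]

On the log scale the 95% interval is 0.02 ± 1.960 × 0.67 = [-1.2932, 1.3332].
Exponentiate: [e^-1.2932, e^1.3332] = [0.274, 3.793].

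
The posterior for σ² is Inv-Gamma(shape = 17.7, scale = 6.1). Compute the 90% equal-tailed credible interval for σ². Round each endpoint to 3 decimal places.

Inverse-Gamma(17.7, 6.1) quantiles: F⁻¹(0.05) and F⁻¹(0.95).
Equivalently, 1/σ² ~ Gamma(17.7, rate = 6.1); invert its 0.95 and 0.05 quantiles.
Posterior mean ≈ 0.365, SD ≈ 0.092; a Normal approximation gives roughly [0.214, 0.517].
Exact: lower = 0.243; upper = 0.535.

[0.243, 0.535]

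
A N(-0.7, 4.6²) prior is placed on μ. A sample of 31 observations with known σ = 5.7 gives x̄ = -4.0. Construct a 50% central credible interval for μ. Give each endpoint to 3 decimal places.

[-4.518, -3.170]

Posterior precision = 1/4.6² + 31/5.7² = 0.0473 + 0.9541 = 1.0014, so posterior SD = 0.9993.
Posterior mean = (-0.7/4.6² + 31·-4.0/5.7²) / 1.0014 = -3.8443.
Interval: -3.8443 ± 0.674 × 0.9993 → [-4.518, -3.170].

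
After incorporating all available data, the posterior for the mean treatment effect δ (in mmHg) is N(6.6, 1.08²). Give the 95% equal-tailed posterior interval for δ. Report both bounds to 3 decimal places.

[4.483, 8.717]

The posterior is symmetric, so the 95% equal-tailed interval is δ = 6.6 ± z·1.08 with z = 1.960.
Half-width: 1.960 × 1.08 = 2.117.
6.6 − 2.117 = 4.483; 6.6 + 2.117 = 8.717.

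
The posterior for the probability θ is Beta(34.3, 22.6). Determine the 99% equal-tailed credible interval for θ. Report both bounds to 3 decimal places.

Posterior: Beta(34.3, 22.6).
Equal-tailed 99% interval: the 0.005 and 0.995 quantiles of Beta(34.3, 22.6).
Posterior mean ≈ 0.603, SD ≈ 0.064; a Normal approximation gives roughly [0.437, 0.768].
Exact: F⁻¹(0.005) = 0.433; F⁻¹(0.995) = 0.759.

[0.433, 0.759]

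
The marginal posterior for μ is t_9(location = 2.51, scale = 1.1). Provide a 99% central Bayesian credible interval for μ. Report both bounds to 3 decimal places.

[-1.065, 6.085]

The t_9 distribution is symmetric; the 99% interval is 2.51 ± t·1.1 with t_{0.995,9} = 3.250.
Half-width: 3.250 × 1.1 = 3.575.
2.51 − 3.575 = -1.065; 2.51 + 3.575 = 6.085.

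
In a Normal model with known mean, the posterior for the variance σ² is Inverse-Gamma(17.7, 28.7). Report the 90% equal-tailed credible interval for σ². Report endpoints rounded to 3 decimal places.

[1.142, 2.519]

Inverse-Gamma(17.7, 28.7) quantiles: F⁻¹(0.05) and F⁻¹(0.95).
Equivalently, 1/σ² ~ Gamma(17.7, rate = 28.7); invert its 0.95 and 0.05 quantiles.
Posterior mean ≈ 1.719, SD ≈ 0.434; a Normal approximation gives roughly [1.005, 2.432].
Exact: lower = 1.142; upper = 2.519.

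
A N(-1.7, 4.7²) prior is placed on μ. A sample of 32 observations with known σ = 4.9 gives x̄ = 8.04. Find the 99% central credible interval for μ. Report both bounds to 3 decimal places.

Posterior precision = 1/4.7² + 32/4.9² = 0.0453 + 1.3328 = 1.3780, so posterior SD = 0.8519.
Posterior mean = (-1.7/4.7² + 32·8.04/4.9²) / 1.3780 = 7.7200.
Interval: 7.7200 ± 2.576 × 0.8519 → [5.526, 9.914].

[5.526, 9.914]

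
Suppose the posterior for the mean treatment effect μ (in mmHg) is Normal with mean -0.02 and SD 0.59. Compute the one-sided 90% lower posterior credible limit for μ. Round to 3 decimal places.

-0.776

Need L with P(μ ≥ L) = 0.90: L = -0.02 − z_{0.1}·0.59.
z = 1.282; L = -0.02 − 1.282 × 0.59 = -0.776.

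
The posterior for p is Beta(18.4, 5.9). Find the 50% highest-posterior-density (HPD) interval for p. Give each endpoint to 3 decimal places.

[0.719, 0.834]

The posterior is unimodal and skewed, so the HPD interval has equal density at both endpoints and is the shortest 50% interval.
Solving f(0.719) = f(0.834) with F(0.834) − F(0.719) = 0.50 gives [0.719, 0.834].
For comparison, the equal-tailed interval is [0.703, 0.819]; the HPD is narrower and shifted toward the mode.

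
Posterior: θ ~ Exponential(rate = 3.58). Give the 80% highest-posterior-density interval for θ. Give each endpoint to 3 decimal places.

[0.000, 0.450]

The exponential density is strictly decreasing on [0, ∞), so the HPD interval is anchored at 0: [0, q] with P(θ ≤ q) = 0.80.
q = −ln(1 − 0.80) / 3.58 = 1.6094 / 3.58 = 0.450.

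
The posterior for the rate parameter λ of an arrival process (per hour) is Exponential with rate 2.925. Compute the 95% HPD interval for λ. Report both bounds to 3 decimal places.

[0.000, 1.024]

The exponential density is strictly decreasing on [0, ∞), so the HPD interval is anchored at 0: [0, q] with P(λ ≤ q) = 0.95.
q = −ln(1 − 0.95) / 2.925 = 2.9957 / 2.925 = 1.024.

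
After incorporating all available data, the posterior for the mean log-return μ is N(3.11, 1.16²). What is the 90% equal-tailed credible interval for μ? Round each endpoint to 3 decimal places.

The posterior is symmetric, so the 90% equal-tailed interval is μ = 3.11 ± z·1.16 with z = 1.645.
Half-width: 1.645 × 1.16 = 1.908.
3.11 − 1.908 = 1.202; 3.11 + 1.908 = 5.018.

[1.202, 5.018]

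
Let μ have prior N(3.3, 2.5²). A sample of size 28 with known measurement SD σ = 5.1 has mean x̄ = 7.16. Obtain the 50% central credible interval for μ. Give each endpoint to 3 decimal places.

Posterior precision = 1/2.5² + 28/5.1² = 0.1600 + 1.0765 = 1.2365, so posterior SD = 0.8993.
Posterior mean = (3.3/2.5² + 28·7.16/5.1²) / 1.2365 = 6.6605.
Interval: 6.6605 ± 0.674 × 0.8993 → [6.054, 7.267].

[6.054, 7.267]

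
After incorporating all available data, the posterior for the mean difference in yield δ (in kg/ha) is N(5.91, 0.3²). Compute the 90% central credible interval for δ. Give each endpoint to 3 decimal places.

[5.417, 6.403]

The posterior is symmetric, so the 90% equal-tailed interval is δ = 5.91 ± z·0.3 with z = 1.645.
Half-width: 1.645 × 0.3 = 0.493.
5.91 − 0.493 = 5.417; 5.91 + 0.493 = 6.403.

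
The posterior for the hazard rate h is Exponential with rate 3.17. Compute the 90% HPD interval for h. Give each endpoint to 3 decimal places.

[0.000, 0.726]

The exponential density is strictly decreasing on [0, ∞), so the HPD interval is anchored at 0: [0, q] with P(h ≤ q) = 0.90.
q = −ln(1 − 0.90) / 3.17 = 2.3026 / 3.17 = 0.726.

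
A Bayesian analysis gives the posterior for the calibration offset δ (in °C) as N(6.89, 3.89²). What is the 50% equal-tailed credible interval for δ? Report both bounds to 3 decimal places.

The posterior is symmetric, so the 50% equal-tailed interval is δ = 6.89 ± z·3.89 with z = 0.674.
Half-width: 0.674 × 3.89 = 2.624.
6.89 − 2.624 = 4.266; 6.89 + 2.624 = 9.514.

[4.266, 9.514]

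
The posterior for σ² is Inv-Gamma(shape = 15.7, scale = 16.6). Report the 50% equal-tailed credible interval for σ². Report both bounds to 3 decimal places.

[0.914, 1.289]

Inverse-Gamma(15.7, 16.6) quantiles: F⁻¹(0.25) and F⁻¹(0.75).
Equivalently, 1/σ² ~ Gamma(15.7, rate = 16.6); invert its 0.75 and 0.25 quantiles.
Posterior mean ≈ 1.129, SD ≈ 0.305; a Normal approximation gives roughly [0.923, 1.335].
Exact: lower = 0.914; upper = 1.289.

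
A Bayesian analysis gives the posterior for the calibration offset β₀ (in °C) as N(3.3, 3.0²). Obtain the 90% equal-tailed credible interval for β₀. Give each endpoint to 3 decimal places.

The posterior is symmetric, so the 90% equal-tailed interval is β₀ = 3.3 ± z·3.0 with z = 1.645.
Half-width: 1.645 × 3.0 = 4.935.
3.3 − 4.935 = -1.635; 3.3 + 4.935 = 8.235.

[-1.635, 8.235]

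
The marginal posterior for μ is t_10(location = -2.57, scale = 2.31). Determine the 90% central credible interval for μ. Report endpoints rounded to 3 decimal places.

[-6.757, 1.617]

The t_10 distribution is symmetric; the 90% interval is -2.57 ± t·2.31 with t_{0.95,10} = 1.812.
Half-width: 1.812 × 2.31 = 4.187.
-2.57 − 4.187 = -6.757; -2.57 + 4.187 = 1.617.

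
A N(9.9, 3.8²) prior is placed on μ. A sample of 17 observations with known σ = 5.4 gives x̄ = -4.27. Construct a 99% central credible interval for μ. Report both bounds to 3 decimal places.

[-5.955, 0.424]

Posterior precision = 1/3.8² + 17/5.4² = 0.0693 + 0.5830 = 0.6522, so posterior SD = 1.2382.
Posterior mean = (9.9/3.8² + 17·-4.27/5.4²) / 0.6522 = -2.7655.
Interval: -2.7655 ± 2.576 × 1.2382 → [-5.955, 0.424].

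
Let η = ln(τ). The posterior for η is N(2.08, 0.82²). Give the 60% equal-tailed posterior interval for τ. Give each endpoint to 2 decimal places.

[4.01, 15.96]

On the log scale the 60% interval is 2.08 ± 0.842 × 0.82 = [1.3899, 2.7701].
Exponentiate: [e^1.3899, e^2.7701] = [4.01, 15.96].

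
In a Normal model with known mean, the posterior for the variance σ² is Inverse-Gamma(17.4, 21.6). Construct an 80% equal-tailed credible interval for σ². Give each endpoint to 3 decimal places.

Inverse-Gamma(17.4, 21.6) quantiles: F⁻¹(0.1) and F⁻¹(0.9).
Equivalently, 1/σ² ~ Gamma(17.4, rate = 21.6); invert its 0.9 and 0.1 quantiles.
Posterior mean ≈ 1.317, SD ≈ 0.336; a Normal approximation gives roughly [0.887, 1.747].
Exact: lower = 0.943; upper = 1.754.

[0.943, 1.754]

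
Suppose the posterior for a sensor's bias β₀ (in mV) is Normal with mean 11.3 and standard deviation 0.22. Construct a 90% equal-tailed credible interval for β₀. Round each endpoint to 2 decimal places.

The posterior is symmetric, so the 90% equal-tailed interval is β₀ = 11.3 ± z·0.22 with z = 1.645.
Half-width: 1.645 × 0.22 = 0.36.
11.3 − 0.36 = 10.94; 11.3 + 0.36 = 11.66.

[10.94, 11.66]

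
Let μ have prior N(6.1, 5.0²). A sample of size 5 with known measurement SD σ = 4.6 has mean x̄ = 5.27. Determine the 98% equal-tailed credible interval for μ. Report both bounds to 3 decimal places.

Posterior precision = 1/5.0² + 5/4.6² = 0.0400 + 0.2363 = 0.2763, so posterior SD = 1.9025.
Posterior mean = (6.1/5.0² + 5·5.27/4.6²) / 0.2763 = 5.3902.
Interval: 5.3902 ± 2.326 × 1.9025 → [0.964, 9.816].

[0.964, 9.816]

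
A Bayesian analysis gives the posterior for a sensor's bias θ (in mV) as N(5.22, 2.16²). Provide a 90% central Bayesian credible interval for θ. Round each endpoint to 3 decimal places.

[1.667, 8.773]

The posterior is symmetric, so the 90% equal-tailed interval is θ = 5.22 ± z·2.16 with z = 1.645.
Half-width: 1.645 × 2.16 = 3.553.
5.22 − 3.553 = 1.667; 5.22 + 3.553 = 8.773.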